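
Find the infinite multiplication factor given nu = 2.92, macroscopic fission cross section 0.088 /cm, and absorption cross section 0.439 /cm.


k_inf = nu * Sigma_f / Sigma_a
k_inf = 2.92 * 0.088 / 0.439
k_inf = 0.58533

0.58533


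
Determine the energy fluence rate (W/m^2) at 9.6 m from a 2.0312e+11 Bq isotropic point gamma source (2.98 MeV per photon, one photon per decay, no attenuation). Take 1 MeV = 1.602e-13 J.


psi = A * E * 1.602e-13 / (4*pi*r^2)
psi = 2.0312e+11 * 2.98 * 1.602e-13 / (4*pi*9.6^2)
psi = 8.3730e-05 W/m^2

8.3730e-05


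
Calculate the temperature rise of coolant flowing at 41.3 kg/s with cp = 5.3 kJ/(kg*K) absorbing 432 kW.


dT = Q / (m_dot * cp)
dT = 432 / (41.3 * 5.3)
dT = 1.9736 C

1.9736


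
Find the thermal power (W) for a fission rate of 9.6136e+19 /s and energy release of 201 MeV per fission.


P = fission_rate * E_MeV * 1.602e-13
P = 9.6136e+19 * 201 * 1.602e-13
P = 3.0956e+09 W

3.0956e+09


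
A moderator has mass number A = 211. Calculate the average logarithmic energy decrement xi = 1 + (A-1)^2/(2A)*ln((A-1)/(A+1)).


xi = 1 + (A-1)^2/(2A) * ln((A-1)/(A+1))
xi = 1 + (211-1)^2/(2*211) * ln((211-1)/(211 +1))
xi = 0.0094488

0.0094488


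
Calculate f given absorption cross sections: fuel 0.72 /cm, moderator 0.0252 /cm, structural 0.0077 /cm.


f = Sigma_a_fuel / (Sigma_a_fuel + Sigma_a_mod + Sigma_a_other)
f = 0.72 / (0.72 + 0.0252 + 0.0077)
f = 0.95630

0.95630


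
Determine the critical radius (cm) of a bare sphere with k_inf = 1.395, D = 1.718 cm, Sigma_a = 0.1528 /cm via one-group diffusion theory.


L^2 = D / Sigma_a = 1.718 / 0.1528 = 11.24346 cm^2
B_m^2 = (k_inf - 1) / L^2 = (1.395 - 1) / 11.24346 = 0.03513153 /cm^2
For a bare sphere: B_g = pi/R, so R_c = pi / sqrt(B_m^2)
R_c = pi / sqrt(0.03513153) = 16.761 cm

16.761


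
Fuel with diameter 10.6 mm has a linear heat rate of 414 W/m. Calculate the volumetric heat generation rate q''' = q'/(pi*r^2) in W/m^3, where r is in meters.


r = D / 2 / 1000 = 10.6 / 2 / 1000 = 0.0053 m
q''' = q' / (pi * r^2)
q''' = 414 / (pi * 0.0053^2)
q''' = 4.6914e+06 W/m^3

4.6914e+06


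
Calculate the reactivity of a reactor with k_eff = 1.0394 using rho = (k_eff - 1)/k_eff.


rho = (k_eff - 1) / k_eff
rho = (1.0394 - 1) / 1.0394
rho = 0.037906

0.037906


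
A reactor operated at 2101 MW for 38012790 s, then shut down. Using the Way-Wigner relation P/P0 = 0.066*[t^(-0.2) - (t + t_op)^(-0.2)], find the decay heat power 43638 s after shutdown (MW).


P/P0 = 0.066 * [t^(-0.2) - (t + t_op)^(-0.2)]
P/P0 = 0.066 * [43638^(-0.2) - (43638 + 38012790)^(-0.2)]
P/P0 = 0.066 * [0.1180394 - 0.03047294] = 0.005779386
P = 2101 * 0.005779386 = 12.142 MW

12.142


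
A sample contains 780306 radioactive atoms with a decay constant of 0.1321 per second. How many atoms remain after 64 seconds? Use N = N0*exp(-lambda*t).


N = N0 * exp(-lambda * t)
N = 780306 * exp(-0.1321 * 64)
N = 166.17

166.17


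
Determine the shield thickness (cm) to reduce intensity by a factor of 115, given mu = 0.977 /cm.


x = ln(factor) / mu
x = ln(115) / 0.977
x = 4.8566 cm

4.8566


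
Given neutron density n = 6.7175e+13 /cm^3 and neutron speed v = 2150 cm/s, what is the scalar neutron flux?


phi = n * v
phi = 6.7175e+13 * 2150
phi = 1.4443e+17 /cm^2/s

1.4443e+17


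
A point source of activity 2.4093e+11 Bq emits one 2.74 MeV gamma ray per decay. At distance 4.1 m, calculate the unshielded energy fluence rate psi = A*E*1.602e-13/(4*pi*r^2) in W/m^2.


psi = A * E * 1.602e-13 / (4*pi*r^2)
psi = 2.4093e+11 * 2.74 * 1.602e-13 / (4*pi*4.1^2)
psi = 5.0064e-04 W/m^2

5.0064e-04


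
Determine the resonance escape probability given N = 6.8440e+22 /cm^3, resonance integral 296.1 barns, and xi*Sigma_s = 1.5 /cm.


p = exp(-N * I * 1e-24 / (xi*Sigma_s))
p = exp(-6.8440e+22 * 296.1 * 1e-24 / 1.5)
p = 1.3572e-06

1.3572e-06


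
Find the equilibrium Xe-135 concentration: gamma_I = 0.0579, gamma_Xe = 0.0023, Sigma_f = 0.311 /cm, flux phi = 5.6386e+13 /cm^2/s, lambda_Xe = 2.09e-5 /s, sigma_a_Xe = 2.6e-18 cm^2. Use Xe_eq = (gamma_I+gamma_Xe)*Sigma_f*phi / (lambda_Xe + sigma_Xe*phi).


Xe_eq = (gamma_I + gamma_Xe) * Sigma_f * phi / (lambda_Xe + sigma_Xe * phi)
Numerator = (0.0579 + 0.0023) * 0.311 * 5.6386e+13 = 1.055670e+12
Denominator = 2.09e-5 + 2.6e-18 * 5.6386e+13 = 1.675036e-04
Xe_eq = 1.055670e+12 / 1.675036e-04 = 6.3024e+15 /cm^3

6.3024e+15


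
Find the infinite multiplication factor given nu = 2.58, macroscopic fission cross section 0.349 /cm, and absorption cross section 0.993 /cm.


k_inf = nu * Sigma_f / Sigma_a
k_inf = 2.58 * 0.349 / 0.993
k_inf = 0.90677

0.90677


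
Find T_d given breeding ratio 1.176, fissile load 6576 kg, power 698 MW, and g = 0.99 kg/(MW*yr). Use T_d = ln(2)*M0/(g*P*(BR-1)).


Breeding gain G = BR - 1 = 1.176 - 1 = 0.176
Fissile production rate = g * P * G = 0.99 * 698 * 0.176 = 121.61952 kg/yr
T_d = ln(2) * M0 / (g * P * G)
T_d = ln(2) * 6576 / 121.61952 = 37.479 yr

37.479


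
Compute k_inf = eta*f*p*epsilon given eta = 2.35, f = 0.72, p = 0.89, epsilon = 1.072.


k_inf = eta * f * p * epsilon
k_inf = 2.35 * 0.72 * 0.89 * 1.072
k_inf = 1.6143

1.6143


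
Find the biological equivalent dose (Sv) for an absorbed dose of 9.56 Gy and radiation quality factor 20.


H = D * Q
H = 9.56 * 20
H = 191.20 Sv

191.20


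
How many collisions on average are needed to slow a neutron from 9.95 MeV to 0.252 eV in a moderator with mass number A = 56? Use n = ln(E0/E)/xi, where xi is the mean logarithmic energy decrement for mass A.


xi = 1 + (A-1)^2/(2A)*ln((A-1)/(A+1)) = 0.03529286 (for A = 56)
n = ln(E0/E) / xi
n = ln(9.95e6 / 0.252) / 0.03529286
n = ln(3.948413e+07) / 0.03529286 = 495.61

495.61


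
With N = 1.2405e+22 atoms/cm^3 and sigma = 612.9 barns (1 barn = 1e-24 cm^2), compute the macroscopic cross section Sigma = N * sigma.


Sigma = N * sigma_barns * 1e-24
Sigma = 1.2405e+22 * 612.9 * 1e-24
Sigma = 7.6030 /cm

7.6030


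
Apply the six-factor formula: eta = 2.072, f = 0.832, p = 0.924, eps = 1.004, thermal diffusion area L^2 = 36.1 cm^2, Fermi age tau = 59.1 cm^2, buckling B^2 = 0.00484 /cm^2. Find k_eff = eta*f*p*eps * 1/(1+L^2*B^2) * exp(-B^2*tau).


k_inf = eta*f*p*eps = 2.072*0.832*0.924*1.004 = 1.599259
P_TNL = 1/(1 + L^2*B^2) = 1/(1 + 36.1*0.00484) = 0.8512638
P_FNL = exp(-B^2*tau) = exp(-0.00484*59.1) = 0.7512296
k_eff = k_inf * P_TNL * P_FNL = 1.599259 * 0.8512638 * 0.7512296
k_eff = 1.0227

1.0227


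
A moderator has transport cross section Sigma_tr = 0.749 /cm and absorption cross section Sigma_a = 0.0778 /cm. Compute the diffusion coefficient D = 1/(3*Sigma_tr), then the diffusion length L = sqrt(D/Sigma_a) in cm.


D = 1 / (3 * Sigma_tr) = 1 / (3 * 0.749) = 0.4450378 cm
L = sqrt(D / Sigma_a)
L = sqrt(0.4450378 / 0.0778)
L = 2.3917 cm

2.3917


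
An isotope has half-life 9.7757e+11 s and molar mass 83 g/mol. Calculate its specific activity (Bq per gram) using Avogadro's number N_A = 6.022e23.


lambda = ln(2) / t_half = ln(2) / 9.7757e+11 = 7.090512e-13 /s
SA = lambda * N_A / M
SA = 7.090512e-13 * 6.022e23 / 83
SA = 5.1445e+09 Bq/g

5.1445e+09


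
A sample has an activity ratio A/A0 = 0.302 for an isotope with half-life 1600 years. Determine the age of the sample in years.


lambda = ln(2) / t_half = ln(2) / 1600 = 4.332170e-04 /yr
t = -ln(A/A0) / lambda
t = -ln(0.302) / 4.332170e-04
t = 2763.8 yr

2763.8


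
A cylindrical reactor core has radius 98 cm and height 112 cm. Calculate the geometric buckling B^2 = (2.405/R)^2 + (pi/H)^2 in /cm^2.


B^2 = (2.405/R)^2 + (pi/H)^2
B^2 = (2.405/98)^2 + (pi/112)^2
B^2 = 0.0013891 /cm^2

0.0013891


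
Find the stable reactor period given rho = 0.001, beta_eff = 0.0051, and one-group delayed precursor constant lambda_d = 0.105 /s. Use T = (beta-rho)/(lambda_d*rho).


T = (beta - rho) / (lambda_d * rho)
T = (0.0051 - 0.001) / (0.105 * 0.001)
T = 39.048 s

39.048


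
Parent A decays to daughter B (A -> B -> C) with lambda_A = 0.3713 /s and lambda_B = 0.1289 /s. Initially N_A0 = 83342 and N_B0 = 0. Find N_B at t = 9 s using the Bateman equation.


N_B(t) = lambda_A * N_A0 / (lambda_B - lambda_A) * [exp(-lambda_A*t) - exp(-lambda_B*t)]
exp(-0.3713*9) = 0.03537677; exp(-0.1289*9) = 0.3134548
N_B = 0.3713 * 83342 / (0.1289 - 0.3713) * (0.03537677 - 0.3134548)
N_B = 35500

35500


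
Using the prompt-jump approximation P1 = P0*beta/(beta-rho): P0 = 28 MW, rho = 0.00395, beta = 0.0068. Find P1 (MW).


P1/P0 = beta / (beta - rho)
P1/P0 = 0.0068 / (0.0068 - 0.00395) = 2.385965
P1 = 28 * 2.385965 = 66.807 MW

66.807


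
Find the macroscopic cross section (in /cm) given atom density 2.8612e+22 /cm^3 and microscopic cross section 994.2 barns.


Sigma = N * sigma_barns * 1e-24
Sigma = 2.8612e+22 * 994.2 * 1e-24
Sigma = 28.446 /cm

28.446


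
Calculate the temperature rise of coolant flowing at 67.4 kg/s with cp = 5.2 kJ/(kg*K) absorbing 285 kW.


dT = Q / (m_dot * cp)
dT = 285 / (67.4 * 5.2)
dT = 0.81317 C

0.81317


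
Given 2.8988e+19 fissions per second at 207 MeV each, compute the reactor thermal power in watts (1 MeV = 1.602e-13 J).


P = fission_rate * E_MeV * 1.602e-13
P = 2.8988e+19 * 207 * 1.602e-13
P = 9.6128e+08 W

9.6128e+08


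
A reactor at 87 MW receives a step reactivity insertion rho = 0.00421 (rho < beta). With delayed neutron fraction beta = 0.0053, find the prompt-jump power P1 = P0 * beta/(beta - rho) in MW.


P1/P0 = beta / (beta - rho)
P1/P0 = 0.0053 / (0.0053 - 0.00421) = 4.862385
P1 = 87 * 4.862385 = 423.03 MW

423.03


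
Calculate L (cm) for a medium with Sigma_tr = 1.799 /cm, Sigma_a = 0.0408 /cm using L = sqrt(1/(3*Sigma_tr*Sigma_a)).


D = 1 / (3 * Sigma_tr) = 1 / (3 * 1.799) = 0.1852881 cm
L = sqrt(D / Sigma_a)
L = sqrt(0.1852881 / 0.0408)
L = 2.1311 cm

2.1311


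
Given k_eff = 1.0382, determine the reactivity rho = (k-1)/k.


rho = (k_eff - 1) / k_eff
rho = (1.0382 - 1) / 1.0382
rho = 0.036794

0.036794


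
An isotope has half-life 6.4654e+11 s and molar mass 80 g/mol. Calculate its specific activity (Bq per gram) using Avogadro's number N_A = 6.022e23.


lambda = ln(2) / t_half = ln(2) / 6.4654e+11 = 1.072087e-12 /s
SA = lambda * N_A / M
SA = 1.072087e-12 * 6.022e23 / 80
SA = 8.0701e+09 Bq/g

8.0701e+09


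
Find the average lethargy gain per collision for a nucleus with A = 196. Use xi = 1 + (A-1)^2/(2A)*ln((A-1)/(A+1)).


xi = 1 + (A-1)^2/(2A) * ln((A-1)/(A+1))
xi = 1 + (196-1)^2/(2*196) * ln((196-1)/(196 +1))
xi = 0.010169

0.010169


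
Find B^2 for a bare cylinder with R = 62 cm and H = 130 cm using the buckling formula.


B^2 = (2.405/R)^2 + (pi/H)^2
B^2 = (2.405/62)^2 + (pi/130)^2
B^2 = 0.0020887 /cm^2

0.0020887


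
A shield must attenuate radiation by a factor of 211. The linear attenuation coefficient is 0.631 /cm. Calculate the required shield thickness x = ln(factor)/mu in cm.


x = ln(factor) / mu
x = ln(211) / 0.631
x = 8.4816 cm

8.4816


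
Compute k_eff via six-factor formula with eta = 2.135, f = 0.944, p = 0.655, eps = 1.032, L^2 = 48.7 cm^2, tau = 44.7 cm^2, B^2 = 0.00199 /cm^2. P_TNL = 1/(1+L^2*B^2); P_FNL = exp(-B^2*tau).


k_inf = eta*f*p*eps = 2.135*0.944*0.655*1.032 = 1.362357
P_TNL = 1/(1 + L^2*B^2) = 1/(1 + 48.7*0.00199) = 0.9116493
P_FNL = exp(-B^2*tau) = exp(-0.00199*44.7) = 0.9148886
k_eff = k_inf * P_TNL * P_FNL = 1.362357 * 0.9116493 * 0.9148886
k_eff = 1.1363

1.1363


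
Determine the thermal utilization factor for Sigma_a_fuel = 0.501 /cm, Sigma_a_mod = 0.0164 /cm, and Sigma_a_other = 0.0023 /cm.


f = Sigma_a_fuel / (Sigma_a_fuel + Sigma_a_mod + Sigma_a_other)
f = 0.501 / (0.501 + 0.0164 + 0.0023)
f = 0.96402

0.96402


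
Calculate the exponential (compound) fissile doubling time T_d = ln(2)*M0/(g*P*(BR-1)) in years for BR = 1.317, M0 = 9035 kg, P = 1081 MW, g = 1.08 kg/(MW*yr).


Breeding gain G = BR - 1 = 1.317 - 1 = 0.317
Fissile production rate = g * P * G = 1.08 * 1081 * 0.317 = 370.09116 kg/yr
T_d = ln(2) * M0 / (g * P * G)
T_d = ln(2) * 9035 / 370.09116 = 16.922 yr

16.922


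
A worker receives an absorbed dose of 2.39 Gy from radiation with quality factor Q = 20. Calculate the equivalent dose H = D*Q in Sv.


H = D * Q
H = 2.39 * 20
H = 47.800 Sv

47.800


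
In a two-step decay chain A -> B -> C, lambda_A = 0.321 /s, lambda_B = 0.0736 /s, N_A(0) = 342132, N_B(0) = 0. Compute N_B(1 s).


N_B(t) = lambda_A * N_A0 / (lambda_B - lambda_A) * [exp(-lambda_A*t) - exp(-lambda_B*t)]
exp(-0.321*1) = 0.7254233; exp(-0.0736*1) = 0.9290432
N_B = 0.321 * 342132 / (0.0736 - 0.321) * (0.7254233 - 0.9290432)
N_B = 90390

90390


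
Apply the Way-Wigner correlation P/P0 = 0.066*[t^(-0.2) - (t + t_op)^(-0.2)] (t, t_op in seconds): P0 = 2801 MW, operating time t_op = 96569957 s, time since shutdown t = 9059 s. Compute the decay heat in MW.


P/P0 = 0.066 * [t^(-0.2) - (t + t_op)^(-0.2)]
P/P0 = 0.066 * [9059^(-0.2) - (9059 + 96569957)^(-0.2)]
P/P0 = 0.066 * [0.1616531 - 0.02529435] = 0.008999678
P = 2801 * 0.008999678 = 25.208 MW

25.208


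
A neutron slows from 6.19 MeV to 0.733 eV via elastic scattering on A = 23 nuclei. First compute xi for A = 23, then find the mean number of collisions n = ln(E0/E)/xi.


xi = 1 + (A-1)^2/(2A)*ln((A-1)/(A+1)) = 0.08448899 (for A = 23)
n = ln(E0/E) / xi
n = ln(6.19e6 / 0.733) / 0.08448899
n = ln(8.444748e+06) / 0.08448899 = 188.77

188.77


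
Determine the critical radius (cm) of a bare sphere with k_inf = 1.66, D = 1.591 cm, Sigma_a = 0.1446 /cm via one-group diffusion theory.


L^2 = D / Sigma_a = 1.591 / 0.1446 = 11.00277 cm^2
B_m^2 = (k_inf - 1) / L^2 = (1.66 - 1) / 11.00277 = 0.05998489 /cm^2
For a bare sphere: B_g = pi/R, so R_c = pi / sqrt(B_m^2)
R_c = pi / sqrt(0.05998489) = 12.827 cm

12.827


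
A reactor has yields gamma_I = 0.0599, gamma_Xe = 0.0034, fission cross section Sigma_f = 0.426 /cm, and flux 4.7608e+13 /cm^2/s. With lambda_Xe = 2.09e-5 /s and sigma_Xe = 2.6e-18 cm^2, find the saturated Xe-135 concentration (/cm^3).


Xe_eq = (gamma_I + gamma_Xe) * Sigma_f * phi / (lambda_Xe + sigma_Xe * phi)
Numerator = (0.0599 + 0.0034) * 0.426 * 4.7608e+13 = 1.283788e+12
Denominator = 2.09e-5 + 2.6e-18 * 4.7608e+13 = 1.446808e-04
Xe_eq = 1.283788e+12 / 1.446808e-04 = 8.8732e+15 /cm^3

8.8732e+15


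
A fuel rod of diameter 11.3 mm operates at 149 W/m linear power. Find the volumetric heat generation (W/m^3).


r = D / 2 / 1000 = 11.3 / 2 / 1000 = 0.00565 m
q''' = q' / (pi * r^2)
q''' = 149 / (pi * 0.00565^2)
q''' = 1.4857e+06 W/m^3

1.4857e+06


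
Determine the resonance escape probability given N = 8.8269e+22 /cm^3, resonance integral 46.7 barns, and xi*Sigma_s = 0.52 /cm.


p = exp(-N * I * 1e-24 / (xi*Sigma_s))
p = exp(-8.8269e+22 * 46.7 * 1e-24 / 0.52)
p = 3.6078e-04

3.6078e-04


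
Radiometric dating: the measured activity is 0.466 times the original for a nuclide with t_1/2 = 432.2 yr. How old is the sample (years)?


lambda = ln(2) / t_half = ln(2) / 432.2 = 0.001603765 /yr
t = -ln(A/A0) / lambda
t = -ln(0.466) / 0.001603765
t = 476.11 yr

476.11


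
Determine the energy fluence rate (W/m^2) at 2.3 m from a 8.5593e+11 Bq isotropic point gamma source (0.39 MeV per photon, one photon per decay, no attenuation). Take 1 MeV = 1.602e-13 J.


psi = A * E * 1.602e-13 / (4*pi*r^2)
psi = 8.5593e+11 * 0.39 * 1.602e-13 / (4*pi*2.3^2)
psi = 8.0445e-04 W/m^2

8.0445e-04


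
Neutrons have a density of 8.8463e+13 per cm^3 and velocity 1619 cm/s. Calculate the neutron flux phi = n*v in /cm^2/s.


phi = n * v
phi = 8.8463e+13 * 1619
phi = 1.4322e+17 /cm^2/s

1.4322e+17


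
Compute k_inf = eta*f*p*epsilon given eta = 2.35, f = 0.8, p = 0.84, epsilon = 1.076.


k_inf = eta * f * p * epsilon
k_inf = 2.35 * 0.8 * 0.84 * 1.076
k_inf = 1.6992

1.6992


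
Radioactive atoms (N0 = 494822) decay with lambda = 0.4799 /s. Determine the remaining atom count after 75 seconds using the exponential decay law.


N = N0 * exp(-lambda * t)
N = 494822 * exp(-0.4799 * 75)
N = 1.1564e-10

1.1564e-10


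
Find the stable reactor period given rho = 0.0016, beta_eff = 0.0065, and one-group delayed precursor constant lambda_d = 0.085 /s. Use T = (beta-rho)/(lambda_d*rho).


T = (beta - rho) / (lambda_d * rho)
T = (0.0065 - 0.0016) / (0.085 * 0.0016)
T = 36.029 s

36.029


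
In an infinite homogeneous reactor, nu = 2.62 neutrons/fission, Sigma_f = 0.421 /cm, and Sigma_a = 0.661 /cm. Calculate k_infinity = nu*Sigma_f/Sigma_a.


k_inf = nu * Sigma_f / Sigma_a
k_inf = 2.62 * 0.421 / 0.661
k_inf = 1.6687

1.6687


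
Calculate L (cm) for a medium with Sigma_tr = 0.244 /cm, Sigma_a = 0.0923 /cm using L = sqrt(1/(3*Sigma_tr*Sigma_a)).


D = 1 / (3 * Sigma_tr) = 1 / (3 * 0.244) = 1.366120 cm
L = sqrt(D / Sigma_a)
L = sqrt(1.366120 / 0.0923)
L = 3.8472 cm

3.8472


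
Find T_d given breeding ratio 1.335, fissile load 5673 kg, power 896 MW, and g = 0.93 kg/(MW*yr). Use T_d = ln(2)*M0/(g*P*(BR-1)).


Breeding gain G = BR - 1 = 1.335 - 1 = 0.335
Fissile production rate = g * P * G = 0.93 * 896 * 0.335 = 279.1488 kg/yr
T_d = ln(2) * M0 / (g * P * G)
T_d = ln(2) * 5673 / 279.1488 = 14.086 yr

14.086


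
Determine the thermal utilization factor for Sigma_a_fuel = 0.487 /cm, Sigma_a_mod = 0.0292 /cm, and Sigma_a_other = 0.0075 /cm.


f = Sigma_a_fuel / (Sigma_a_fuel + Sigma_a_mod + Sigma_a_other)
f = 0.487 / (0.487 + 0.0292 + 0.0075)
f = 0.92992

0.92992


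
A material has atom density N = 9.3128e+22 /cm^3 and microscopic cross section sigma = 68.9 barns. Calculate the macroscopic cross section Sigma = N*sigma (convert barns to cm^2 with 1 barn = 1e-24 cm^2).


Sigma = N * sigma_barns * 1e-24
Sigma = 9.3128e+22 * 68.9 * 1e-24
Sigma = 6.4165 /cm

6.4165


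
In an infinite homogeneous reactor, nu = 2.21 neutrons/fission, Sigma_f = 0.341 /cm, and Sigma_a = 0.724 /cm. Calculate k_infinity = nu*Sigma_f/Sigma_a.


k_inf = nu * Sigma_f / Sigma_a
k_inf = 2.21 * 0.341 / 0.724
k_inf = 1.0409

1.0409


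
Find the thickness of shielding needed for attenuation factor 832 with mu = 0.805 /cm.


x = ln(factor) / mu
x = ln(832) / 0.805
x = 8.3526 cm

8.3526


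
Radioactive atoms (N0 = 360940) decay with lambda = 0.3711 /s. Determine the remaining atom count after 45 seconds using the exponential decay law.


N = N0 * exp(-lambda * t)
N = 360940 * exp(-0.3711 * 45)
N = 0.020181

0.020181


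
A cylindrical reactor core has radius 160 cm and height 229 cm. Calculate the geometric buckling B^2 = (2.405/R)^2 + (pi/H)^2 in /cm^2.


B^2 = (2.405/R)^2 + (pi/H)^2
B^2 = (2.405/160)^2 + (pi/229)^2
B^2 = 4.1414e-04 /cm^2

4.1414e-04


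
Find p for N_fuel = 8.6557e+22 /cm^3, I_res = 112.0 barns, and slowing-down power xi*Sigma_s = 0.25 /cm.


p = exp(-N * I * 1e-24 / (xi*Sigma_s))
p = exp(-8.6557e+22 * 112.0 * 1e-24 / 0.25)
p = 1.4425e-17

1.4425e-17


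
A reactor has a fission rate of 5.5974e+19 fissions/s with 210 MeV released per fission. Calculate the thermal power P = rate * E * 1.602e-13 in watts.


P = fission_rate * E_MeV * 1.602e-13
P = 5.5974e+19 * 210 * 1.602e-13
P = 1.8831e+09 W

1.8831e+09


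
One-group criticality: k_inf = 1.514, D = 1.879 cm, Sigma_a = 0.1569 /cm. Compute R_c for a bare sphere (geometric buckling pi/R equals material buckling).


L^2 = D / Sigma_a = 1.879 / 0.1569 = 11.97578 cm^2
B_m^2 = (k_inf - 1) / L^2 = (1.514 - 1) / 11.97578 = 0.04291996 /cm^2
For a bare sphere: B_g = pi/R, so R_c = pi / sqrt(B_m^2)
R_c = pi / sqrt(0.04291996) = 15.164 cm

15.164


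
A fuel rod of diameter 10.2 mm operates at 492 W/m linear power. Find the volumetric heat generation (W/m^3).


r = D / 2 / 1000 = 10.2 / 2 / 1000 = 0.0051 m
q''' = q' / (pi * r^2)
q''' = 492 / (pi * 0.0051^2)
q''' = 6.0211e+06 W/m^3

6.0211e+06


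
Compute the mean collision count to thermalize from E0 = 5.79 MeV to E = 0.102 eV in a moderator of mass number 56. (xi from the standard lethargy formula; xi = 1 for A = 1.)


xi = 1 + (A-1)^2/(2A)*ln((A-1)/(A+1)) = 0.03529286 (for A = 56)
n = ln(E0/E) / xi
n = ln(5.79e6 / 0.102) / 0.03529286
n = ln(5.676471e+07) / 0.03529286 = 505.89

505.89


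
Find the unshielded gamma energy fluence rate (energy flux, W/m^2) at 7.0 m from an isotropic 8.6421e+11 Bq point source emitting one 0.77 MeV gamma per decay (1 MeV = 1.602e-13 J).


psi = A * E * 1.602e-13 / (4*pi*r^2)
psi = 8.6421e+11 * 0.77 * 1.602e-13 / (4*pi*7.0^2)
psi = 1.7313e-04 W/m^2

1.7313e-04


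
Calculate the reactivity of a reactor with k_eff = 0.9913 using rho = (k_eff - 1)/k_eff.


rho = (k_eff - 1) / k_eff
rho = (0.9913 - 1) / 0.9913
rho = -0.0087764

-0.0087764


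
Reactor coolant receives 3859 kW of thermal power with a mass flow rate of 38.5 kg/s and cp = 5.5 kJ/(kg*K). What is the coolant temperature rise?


dT = Q / (m_dot * cp)
dT = 3859 / (38.5 * 5.5)
dT = 18.224 C

18.224


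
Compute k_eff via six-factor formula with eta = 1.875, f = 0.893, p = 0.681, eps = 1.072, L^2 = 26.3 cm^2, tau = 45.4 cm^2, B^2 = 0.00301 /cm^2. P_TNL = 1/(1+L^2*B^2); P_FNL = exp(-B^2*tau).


k_inf = eta*f*p*eps = 1.875*0.893*0.681*1.072 = 1.222347
P_TNL = 1/(1 + L^2*B^2) = 1/(1 + 26.3*0.00301) = 0.9266441
P_FNL = exp(-B^2*tau) = exp(-0.00301*45.4) = 0.8722720
k_eff = k_inf * P_TNL * P_FNL = 1.222347 * 0.9266441 * 0.8722720
k_eff = 0.98801

0.98801


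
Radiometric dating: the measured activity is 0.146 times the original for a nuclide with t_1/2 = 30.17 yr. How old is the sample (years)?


lambda = ln(2) / t_half = ln(2) / 30.17 = 0.02297472 /yr
t = -ln(A/A0) / lambda
t = -ln(0.146) / 0.02297472
t = 83.751 yr

83.751


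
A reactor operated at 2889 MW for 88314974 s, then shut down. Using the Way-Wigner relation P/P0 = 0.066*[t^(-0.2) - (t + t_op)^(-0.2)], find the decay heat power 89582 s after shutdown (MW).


P/P0 = 0.066 * [t^(-0.2) - (t + t_op)^(-0.2)]
P/P0 = 0.066 * [89582^(-0.2) - (89582 + 88314974)^(-0.2)]
P/P0 = 0.066 * [0.1022247 - 0.02574572] = 0.005047613
P = 2889 * 0.005047613 = 14.583 MW

14.583


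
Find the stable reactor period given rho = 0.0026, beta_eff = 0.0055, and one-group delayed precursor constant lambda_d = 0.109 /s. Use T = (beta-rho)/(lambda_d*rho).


T = (beta - rho) / (lambda_d * rho)
T = (0.0055 - 0.0026) / (0.109 * 0.0026)
T = 10.233 s

10.233


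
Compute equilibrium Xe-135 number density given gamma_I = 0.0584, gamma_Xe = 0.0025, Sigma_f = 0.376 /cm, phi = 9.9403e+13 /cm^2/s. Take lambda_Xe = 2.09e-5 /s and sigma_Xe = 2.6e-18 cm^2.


Xe_eq = (gamma_I + gamma_Xe) * Sigma_f * phi / (lambda_Xe + sigma_Xe * phi)
Numerator = (0.0584 + 0.0025) * 0.376 * 9.9403e+13 = 2.276170e+12
Denominator = 2.09e-5 + 2.6e-18 * 9.9403e+13 = 2.793478e-04
Xe_eq = 2.276170e+12 / 2.793478e-04 = 8.1482e+15 /cm^3

8.1482e+15


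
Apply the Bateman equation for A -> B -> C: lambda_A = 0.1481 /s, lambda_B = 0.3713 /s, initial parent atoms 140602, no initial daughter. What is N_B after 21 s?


N_B(t) = lambda_A * N_A0 / (lambda_B - lambda_A) * [exp(-lambda_A*t) - exp(-lambda_B*t)]
exp(-0.1481*21) = 0.04459650; exp(-0.3713*21) = 4.108428e-04
N_B = 0.1481 * 140602 / (0.3713 - 0.1481) * (0.04459650 - 4.108428e-04)
N_B = 4122.2

4122.2


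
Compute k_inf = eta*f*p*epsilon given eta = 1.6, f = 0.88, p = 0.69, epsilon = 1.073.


k_inf = eta * f * p * epsilon
k_inf = 1.6 * 0.88 * 0.69 * 1.073
k_inf = 1.0424

1.0424


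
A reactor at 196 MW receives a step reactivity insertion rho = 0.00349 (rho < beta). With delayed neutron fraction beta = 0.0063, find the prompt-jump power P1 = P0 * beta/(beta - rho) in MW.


P1/P0 = beta / (beta - rho)
P1/P0 = 0.0063 / (0.0063 - 0.00349) = 2.241993
P1 = 196 * 2.241993 = 439.43 MW

439.43


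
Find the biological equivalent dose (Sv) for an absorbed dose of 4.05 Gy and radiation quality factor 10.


H = D * Q
H = 4.05 * 10
H = 40.500 Sv

40.500


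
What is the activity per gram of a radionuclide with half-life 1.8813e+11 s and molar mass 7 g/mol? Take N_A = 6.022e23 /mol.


lambda = ln(2) / t_half = ln(2) / 1.8813e+11 = 3.684405e-12 /s
SA = lambda * N_A / M
SA = 3.684405e-12 * 6.022e23 / 7
SA = 3.1696e+11 Bq/g

3.1696e+11


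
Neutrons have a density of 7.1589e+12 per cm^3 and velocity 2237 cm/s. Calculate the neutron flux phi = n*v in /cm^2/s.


phi = n * v
phi = 7.1589e+12 * 2237
phi = 1.6014e+16 /cm^2/s

1.6014e+16


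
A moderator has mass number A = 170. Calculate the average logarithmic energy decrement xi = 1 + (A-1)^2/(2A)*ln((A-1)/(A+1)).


xi = 1 + (A-1)^2/(2A) * ln((A-1)/(A+1))
xi = 1 + (170-1)^2/(2*170) * ln((170-1)/(170 +1))
xi = 0.011719

0.011719


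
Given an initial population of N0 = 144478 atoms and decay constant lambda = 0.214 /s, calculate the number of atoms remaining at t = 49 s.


N = N0 * exp(-lambda * t)
N = 144478 * exp(-0.214 * 49)
N = 4.0345

4.0345


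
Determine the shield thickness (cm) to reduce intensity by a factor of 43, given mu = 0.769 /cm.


x = ln(factor) / mu
x = ln(43) / 0.769
x = 4.8910 cm

4.8910


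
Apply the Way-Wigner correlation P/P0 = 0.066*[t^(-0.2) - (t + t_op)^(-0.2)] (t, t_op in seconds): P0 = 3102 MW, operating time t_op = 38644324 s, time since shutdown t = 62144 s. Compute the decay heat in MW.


P/P0 = 0.066 * [t^(-0.2) - (t + t_op)^(-0.2)]
P/P0 = 0.066 * [62144^(-0.2) - (62144 + 38644324)^(-0.2)]
P/P0 = 0.066 * [0.1099816 - 0.03036990] = 0.005254372
P = 3102 * 0.005254372 = 16.299 MW

16.299


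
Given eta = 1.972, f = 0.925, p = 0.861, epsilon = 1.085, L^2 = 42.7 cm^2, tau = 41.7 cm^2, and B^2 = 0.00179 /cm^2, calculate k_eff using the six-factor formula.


k_inf = eta*f*p*eps = 1.972*0.925*0.861*1.085 = 1.704047
P_TNL = 1/(1 + L^2*B^2) = 1/(1 + 42.7*0.00179) = 0.9289942
P_FNL = exp(-B^2*tau) = exp(-0.00179*41.7) = 0.9280747
k_eff = k_inf * P_TNL * P_FNL = 1.704047 * 0.9289942 * 0.9280747
k_eff = 1.4692

1.4692


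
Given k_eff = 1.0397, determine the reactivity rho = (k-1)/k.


rho = (k_eff - 1) / k_eff
rho = (1.0397 - 1) / 1.0397
rho = 0.038184

0.038184


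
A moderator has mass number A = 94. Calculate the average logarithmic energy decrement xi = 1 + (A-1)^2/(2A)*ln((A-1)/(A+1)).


xi = 1 + (A-1)^2/(2A) * ln((A-1)/(A+1))
xi = 1 + (94-1)^2/(2*94) * ln((94-1)/(94 +1))
xi = 0.021126

0.021126


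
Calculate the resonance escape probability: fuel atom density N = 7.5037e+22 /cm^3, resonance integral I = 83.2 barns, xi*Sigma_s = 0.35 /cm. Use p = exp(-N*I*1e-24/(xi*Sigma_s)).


p = exp(-N * I * 1e-24 / (xi*Sigma_s))
p = exp(-7.5037e+22 * 83.2 * 1e-24 / 0.35)
p = 1.7920e-08

1.7920e-08


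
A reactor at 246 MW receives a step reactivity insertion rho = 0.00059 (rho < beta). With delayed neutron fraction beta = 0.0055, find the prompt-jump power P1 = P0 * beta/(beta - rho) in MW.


P1/P0 = beta / (beta - rho)
P1/P0 = 0.0055 / (0.0055 - 0.00059) = 1.120163
P1 = 246 * 1.120163 = 275.56 MW

275.56


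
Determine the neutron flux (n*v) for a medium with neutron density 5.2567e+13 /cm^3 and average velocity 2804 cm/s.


phi = n * v
phi = 5.2567e+13 * 2804
phi = 1.4740e+17 /cm^2/s

1.4740e+17


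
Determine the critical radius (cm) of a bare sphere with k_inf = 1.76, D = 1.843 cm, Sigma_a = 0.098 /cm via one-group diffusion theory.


L^2 = D / Sigma_a = 1.843 / 0.098 = 18.80612 cm^2
B_m^2 = (k_inf - 1) / L^2 = (1.76 - 1) / 18.80612 = 0.04041238 /cm^2
For a bare sphere: B_g = pi/R, so R_c = pi / sqrt(B_m^2)
R_c = pi / sqrt(0.04041238) = 15.628 cm

15.628


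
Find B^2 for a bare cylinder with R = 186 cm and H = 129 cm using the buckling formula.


B^2 = (2.405/R)^2 + (pi/H)^2
B^2 = (2.405/186)^2 + (pi/129)^2
B^2 = 7.6028e-04 /cm^2

7.6028e-04


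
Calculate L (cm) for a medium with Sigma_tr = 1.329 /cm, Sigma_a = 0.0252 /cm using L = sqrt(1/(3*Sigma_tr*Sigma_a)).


D = 1 / (3 * Sigma_tr) = 1 / (3 * 1.329) = 0.2508151 cm
L = sqrt(D / Sigma_a)
L = sqrt(0.2508151 / 0.0252)
L = 3.1548 cm

3.1548


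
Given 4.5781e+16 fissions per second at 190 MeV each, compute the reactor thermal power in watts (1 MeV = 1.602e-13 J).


P = fission_rate * E_MeV * 1.602e-13
P = 4.5781e+16 * 190 * 1.602e-13
P = 1.3935e+06 W

1.3935e+06


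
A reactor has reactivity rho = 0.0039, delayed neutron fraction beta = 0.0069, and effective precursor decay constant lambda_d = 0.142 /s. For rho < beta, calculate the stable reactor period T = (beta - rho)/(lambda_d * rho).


T = (beta - rho) / (lambda_d * rho)
T = (0.0069 - 0.0039) / (0.142 * 0.0039)
T = 5.4171 s

5.4171


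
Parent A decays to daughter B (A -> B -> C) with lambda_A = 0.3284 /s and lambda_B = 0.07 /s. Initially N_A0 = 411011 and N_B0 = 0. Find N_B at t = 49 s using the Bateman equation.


N_B(t) = lambda_A * N_A0 / (lambda_B - lambda_A) * [exp(-lambda_A*t) - exp(-lambda_B*t)]
exp(-0.3284*49) = 1.026850e-07; exp(-0.07*49) = 0.03238694
N_B = 0.3284 * 411011 / (0.07 - 0.3284) * (1.026850e-07 - 0.03238694)
N_B = 16917

16917


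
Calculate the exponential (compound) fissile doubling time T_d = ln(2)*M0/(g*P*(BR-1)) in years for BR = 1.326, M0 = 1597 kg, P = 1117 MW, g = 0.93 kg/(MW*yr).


Breeding gain G = BR - 1 = 1.326 - 1 = 0.326
Fissile production rate = g * P * G = 0.93 * 1117 * 0.326 = 338.65206 kg/yr
T_d = ln(2) * M0 / (g * P * G)
T_d = ln(2) * 1597 / 338.65206 = 3.2687 yr

3.2687


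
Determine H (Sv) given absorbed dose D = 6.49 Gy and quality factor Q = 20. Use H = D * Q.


H = D * Q
H = 6.49 * 20
H = 129.80 Sv

129.80


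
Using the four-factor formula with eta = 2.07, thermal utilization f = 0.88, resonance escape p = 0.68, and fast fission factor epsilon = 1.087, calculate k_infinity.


k_inf = eta * f * p * epsilon
k_inf = 2.07 * 0.88 * 0.68 * 1.087
k_inf = 1.3465

1.3465


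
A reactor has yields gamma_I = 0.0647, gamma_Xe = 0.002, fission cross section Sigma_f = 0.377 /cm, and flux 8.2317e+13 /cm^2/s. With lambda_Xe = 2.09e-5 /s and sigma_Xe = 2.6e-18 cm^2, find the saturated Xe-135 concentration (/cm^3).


Xe_eq = (gamma_I + gamma_Xe) * Sigma_f * phi / (lambda_Xe + sigma_Xe * phi)
Numerator = (0.0647 + 0.002) * 0.377 * 8.2317e+13 = 2.069935e+12
Denominator = 2.09e-5 + 2.6e-18 * 8.2317e+13 = 2.349242e-04
Xe_eq = 2.069935e+12 / 2.349242e-04 = 8.8111e+15 /cm^3

8.8111e+15


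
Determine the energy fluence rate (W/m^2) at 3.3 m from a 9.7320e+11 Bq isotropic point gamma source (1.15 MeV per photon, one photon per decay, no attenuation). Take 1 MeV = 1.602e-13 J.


psi = A * E * 1.602e-13 / (4*pi*r^2)
psi = 9.7320e+11 * 1.15 * 1.602e-13 / (4*pi*3.3^2)
psi = 0.0013102 W/m^2

0.0013102


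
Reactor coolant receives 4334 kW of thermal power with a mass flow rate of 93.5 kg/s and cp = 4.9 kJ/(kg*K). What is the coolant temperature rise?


dT = Q / (m_dot * cp)
dT = 4334 / (93.5 * 4.9)
dT = 9.4598 C

9.4598


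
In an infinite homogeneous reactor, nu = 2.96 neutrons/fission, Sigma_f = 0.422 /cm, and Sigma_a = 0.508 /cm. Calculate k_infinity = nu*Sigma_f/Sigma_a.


k_inf = nu * Sigma_f / Sigma_a
k_inf = 2.96 * 0.422 / 0.508
k_inf = 2.4589

2.4589


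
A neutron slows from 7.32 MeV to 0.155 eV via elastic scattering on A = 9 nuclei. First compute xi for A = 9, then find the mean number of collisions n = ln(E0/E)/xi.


xi = 1 + (A-1)^2/(2A)*ln((A-1)/(A+1)) = 0.2066007 (for A = 9)
n = ln(E0/E) / xi
n = ln(7.32e6 / 0.155) / 0.2066007
n = ln(4.722581e+07) / 0.2066007 = 85.529

85.529


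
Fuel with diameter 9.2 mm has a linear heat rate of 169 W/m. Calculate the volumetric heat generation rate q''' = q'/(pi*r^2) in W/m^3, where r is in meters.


r = D / 2 / 1000 = 9.2 / 2 / 1000 = 0.0046 m
q''' = q' / (pi * r^2)
q''' = 169 / (pi * 0.0046^2)
q''' = 2.5423e+06 W/m^3

2.5423e+06


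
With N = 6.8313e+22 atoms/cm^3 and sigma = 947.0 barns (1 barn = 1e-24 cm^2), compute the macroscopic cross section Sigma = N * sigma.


Sigma = N * sigma_barns * 1e-24
Sigma = 6.8313e+22 * 947.0 * 1e-24
Sigma = 64.692 /cm

64.692


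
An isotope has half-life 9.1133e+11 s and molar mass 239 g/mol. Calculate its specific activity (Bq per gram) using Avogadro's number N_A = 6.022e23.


lambda = ln(2) / t_half = ln(2) / 9.1133e+11 = 7.605886e-13 /s
SA = lambda * N_A / M
SA = 7.605886e-13 * 6.022e23 / 239
SA = 1.9164e+09 Bq/g

1.9164e+09


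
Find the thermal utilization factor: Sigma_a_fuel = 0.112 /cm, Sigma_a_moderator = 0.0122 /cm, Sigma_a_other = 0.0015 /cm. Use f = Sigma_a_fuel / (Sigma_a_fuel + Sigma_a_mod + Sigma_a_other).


f = Sigma_a_fuel / (Sigma_a_fuel + Sigma_a_mod + Sigma_a_other)
f = 0.112 / (0.112 + 0.0122 + 0.0015)
f = 0.89101

0.89101


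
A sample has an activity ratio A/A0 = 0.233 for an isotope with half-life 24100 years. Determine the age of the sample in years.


lambda = ln(2) / t_half = ln(2) / 24100 = 2.876129e-05 /yr
t = -ln(A/A0) / lambda
t = -ln(0.233) / 2.876129e-05
t = 50649 yr

50649


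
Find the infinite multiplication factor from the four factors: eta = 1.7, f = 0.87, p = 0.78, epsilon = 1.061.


k_inf = eta * f * p * epsilon
k_inf = 1.7 * 0.87 * 0.78 * 1.061
k_inf = 1.2240

1.2240


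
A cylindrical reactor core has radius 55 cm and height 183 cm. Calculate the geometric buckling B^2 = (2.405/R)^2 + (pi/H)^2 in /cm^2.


B^2 = (2.405/R)^2 + (pi/H)^2
B^2 = (2.405/55)^2 + (pi/183)^2
B^2 = 0.0022068 /cm^2

0.0022068


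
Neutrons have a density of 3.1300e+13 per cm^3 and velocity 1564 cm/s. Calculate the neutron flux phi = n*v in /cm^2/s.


phi = n * v
phi = 3.1300e+13 * 1564
phi = 4.8953e+16 /cm^2/s

4.8953e+16


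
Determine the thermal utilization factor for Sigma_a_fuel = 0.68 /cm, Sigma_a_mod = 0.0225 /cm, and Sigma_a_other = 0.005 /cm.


f = Sigma_a_fuel / (Sigma_a_fuel + Sigma_a_mod + Sigma_a_other)
f = 0.68 / (0.68 + 0.0225 + 0.005)
f = 0.96113

0.96113


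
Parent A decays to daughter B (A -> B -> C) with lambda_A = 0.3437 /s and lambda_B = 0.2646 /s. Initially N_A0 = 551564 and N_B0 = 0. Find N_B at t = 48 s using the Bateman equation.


N_B(t) = lambda_A * N_A0 / (lambda_B - lambda_A) * [exp(-lambda_A*t) - exp(-lambda_B*t)]
exp(-0.3437*48) = 6.842004e-08; exp(-0.2646*48) = 3.048686e-06
N_B = 0.3437 * 551564 / (0.2646 - 0.3437) * (6.842004e-08 - 3.048686e-06)
N_B = 7.1426

7.1426


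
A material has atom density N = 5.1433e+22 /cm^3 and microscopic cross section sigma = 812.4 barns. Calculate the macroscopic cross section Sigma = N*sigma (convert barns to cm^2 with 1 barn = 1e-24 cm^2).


Sigma = N * sigma_barns * 1e-24
Sigma = 5.1433e+22 * 812.4 * 1e-24
Sigma = 41.784 /cm

41.784


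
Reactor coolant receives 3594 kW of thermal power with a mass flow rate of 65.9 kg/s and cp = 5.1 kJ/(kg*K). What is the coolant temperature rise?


dT = Q / (m_dot * cp)
dT = 3594 / (65.9 * 5.1)
dT = 10.694 C

10.694


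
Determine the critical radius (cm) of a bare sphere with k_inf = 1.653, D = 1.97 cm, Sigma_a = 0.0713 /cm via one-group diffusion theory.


L^2 = D / Sigma_a = 1.97 / 0.0713 = 27.62973 cm^2
B_m^2 = (k_inf - 1) / L^2 = (1.653 - 1) / 27.62973 = 0.02363396 /cm^2
For a bare sphere: B_g = pi/R, so R_c = pi / sqrt(B_m^2)
R_c = pi / sqrt(0.02363396) = 20.435 cm

20.435


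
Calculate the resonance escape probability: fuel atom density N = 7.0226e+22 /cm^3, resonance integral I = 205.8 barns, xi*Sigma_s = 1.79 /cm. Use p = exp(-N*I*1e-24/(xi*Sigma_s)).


p = exp(-N * I * 1e-24 / (xi*Sigma_s))
p = exp(-7.0226e+22 * 205.8 * 1e-24 / 1.79)
p = 3.1153e-04

3.1153e-04


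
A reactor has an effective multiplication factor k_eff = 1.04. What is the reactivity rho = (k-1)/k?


rho = (k_eff - 1) / k_eff
rho = (1.04 - 1) / 1.04
rho = 0.038462

0.038462


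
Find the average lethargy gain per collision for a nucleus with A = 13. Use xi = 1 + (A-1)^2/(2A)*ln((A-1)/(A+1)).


xi = 1 + (A-1)^2/(2A) * ln((A-1)/(A+1))
xi = 1 + (13-1)^2/(2*13) * ln((13-1)/(13 +1))
xi = 0.14624

0.14624


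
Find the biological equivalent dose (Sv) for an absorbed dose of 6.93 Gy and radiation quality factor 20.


H = D * Q
H = 6.93 * 20
H = 138.60 Sv

138.60


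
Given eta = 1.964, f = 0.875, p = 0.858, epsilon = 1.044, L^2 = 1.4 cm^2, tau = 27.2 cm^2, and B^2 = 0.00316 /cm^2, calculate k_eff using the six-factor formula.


k_inf = eta*f*p*eps = 1.964*0.875*0.858*1.044 = 1.539350
P_TNL = 1/(1 + L^2*B^2) = 1/(1 + 1.4*0.00316) = 0.9955955
P_FNL = exp(-B^2*tau) = exp(-0.00316*27.2) = 0.9176383
k_eff = k_inf * P_TNL * P_FNL = 1.539350 * 0.9955955 * 0.9176383
k_eff = 1.4063

1.4063


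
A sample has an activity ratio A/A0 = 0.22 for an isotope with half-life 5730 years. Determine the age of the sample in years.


lambda = ln(2) / t_half = ln(2) / 5730 = 1.209681e-04 /yr
t = -ln(A/A0) / lambda
t = -ln(0.22) / 1.209681e-04
t = 12517 yr

12517


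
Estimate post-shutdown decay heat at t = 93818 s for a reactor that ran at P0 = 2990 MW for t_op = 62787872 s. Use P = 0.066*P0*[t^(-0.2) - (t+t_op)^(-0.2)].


P/P0 = 0.066 * [t^(-0.2) - (t + t_op)^(-0.2)]
P/P0 = 0.066 * [93818^(-0.2) - (93818 + 62787872)^(-0.2)]
P/P0 = 0.066 * [0.1012844 - 0.02756101] = 0.004865744
P = 2990 * 0.004865744 = 14.549 MW

14.549


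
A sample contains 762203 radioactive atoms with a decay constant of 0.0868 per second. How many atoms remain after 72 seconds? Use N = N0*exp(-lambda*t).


N = N0 * exp(-lambda * t)
N = 762203 * exp(-0.0868 * 72)
N = 1472.0

1472.0


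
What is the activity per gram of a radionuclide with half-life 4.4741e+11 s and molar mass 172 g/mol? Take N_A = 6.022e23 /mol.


lambda = ln(2) / t_half = ln(2) / 4.4741e+11 = 1.549244e-12 /s
SA = lambda * N_A / M
SA = 1.549244e-12 * 6.022e23 / 172
SA = 5.4242e+09 Bq/g

5.4242e+09


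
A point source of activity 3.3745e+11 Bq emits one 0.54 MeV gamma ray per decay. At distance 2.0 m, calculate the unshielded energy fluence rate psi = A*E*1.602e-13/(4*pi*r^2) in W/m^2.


psi = A * E * 1.602e-13 / (4*pi*r^2)
psi = 3.3745e+11 * 0.54 * 1.602e-13 / (4*pi*2.0^2)
psi = 5.8076e-04 W/m^2

5.8076e-04


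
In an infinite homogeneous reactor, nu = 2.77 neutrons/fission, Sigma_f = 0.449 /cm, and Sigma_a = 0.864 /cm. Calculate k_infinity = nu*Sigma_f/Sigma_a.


k_inf = nu * Sigma_f / Sigma_a
k_inf = 2.77 * 0.449 / 0.864
k_inf = 1.4395

1.4395


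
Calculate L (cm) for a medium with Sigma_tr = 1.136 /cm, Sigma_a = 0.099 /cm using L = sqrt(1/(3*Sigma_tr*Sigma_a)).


D = 1 / (3 * Sigma_tr) = 1 / (3 * 1.136) = 0.2934272 cm
L = sqrt(D / Sigma_a)
L = sqrt(0.2934272 / 0.099)
L = 1.7216 cm

1.7216


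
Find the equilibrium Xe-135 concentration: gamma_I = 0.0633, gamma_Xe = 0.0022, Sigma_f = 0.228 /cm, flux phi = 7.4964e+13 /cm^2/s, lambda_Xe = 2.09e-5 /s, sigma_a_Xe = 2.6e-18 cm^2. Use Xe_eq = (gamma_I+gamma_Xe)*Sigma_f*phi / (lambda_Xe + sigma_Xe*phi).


Xe_eq = (gamma_I + gamma_Xe) * Sigma_f * phi / (lambda_Xe + sigma_Xe * phi)
Numerator = (0.0633 + 0.0022) * 0.228 * 7.4964e+13 = 1.119512e+12
Denominator = 2.09e-5 + 2.6e-18 * 7.4964e+13 = 2.158064e-04
Xe_eq = 1.119512e+12 / 2.158064e-04 = 5.1876e+15 /cm^3

5.1876e+15


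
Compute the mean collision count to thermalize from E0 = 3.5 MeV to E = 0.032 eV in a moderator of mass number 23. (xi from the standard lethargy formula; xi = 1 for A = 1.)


xi = 1 + (A-1)^2/(2A)*ln((A-1)/(A+1)) = 0.08448899 (for A = 23)
n = ln(E0/E) / xi
n = ln(3.5e6 / 0.032) / 0.08448899
n = ln(1.093750e+08) / 0.08448899 = 219.09

219.09


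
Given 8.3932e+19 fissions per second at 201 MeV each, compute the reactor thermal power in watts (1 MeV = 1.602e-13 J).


P = fission_rate * E_MeV * 1.602e-13
P = 8.3932e+19 * 201 * 1.602e-13
P = 2.7026e+09 W

2.7026e+09


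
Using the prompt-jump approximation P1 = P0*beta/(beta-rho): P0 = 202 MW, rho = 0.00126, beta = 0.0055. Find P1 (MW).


P1/P0 = beta / (beta - rho)
P1/P0 = 0.0055 / (0.0055 - 0.00126) = 1.297170
P1 = 202 * 1.297170 = 262.03 MW

262.03


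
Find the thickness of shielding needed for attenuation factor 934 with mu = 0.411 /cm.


x = ln(factor) / mu
x = ln(934) / 0.411
x = 16.641 cm

16.641
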